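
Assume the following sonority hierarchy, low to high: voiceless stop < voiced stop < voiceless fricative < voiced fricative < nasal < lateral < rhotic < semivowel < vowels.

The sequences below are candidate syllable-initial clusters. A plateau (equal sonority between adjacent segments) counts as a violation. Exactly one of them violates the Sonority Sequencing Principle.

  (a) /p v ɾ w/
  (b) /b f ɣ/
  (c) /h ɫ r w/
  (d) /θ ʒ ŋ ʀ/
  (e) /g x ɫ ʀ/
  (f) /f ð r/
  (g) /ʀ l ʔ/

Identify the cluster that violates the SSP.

g

(a) /p v ɾ w/: profile 1-4-7-8 — obeys.
(b) /b f ɣ/: profile 2-3-4 — obeys.
(c) /h ɫ r w/: profile 3-6-7-8 — obeys.
(d) /θ ʒ ŋ ʀ/: profile 3-4-5-7 — obeys.
(e) /g x ɫ ʀ/: profile 2-3-6-7 — obeys.
(f) /f ð r/: profile 3-4-7 — obeys.
(g) /ʀ l ʔ/: profile 7-6-1 — violates.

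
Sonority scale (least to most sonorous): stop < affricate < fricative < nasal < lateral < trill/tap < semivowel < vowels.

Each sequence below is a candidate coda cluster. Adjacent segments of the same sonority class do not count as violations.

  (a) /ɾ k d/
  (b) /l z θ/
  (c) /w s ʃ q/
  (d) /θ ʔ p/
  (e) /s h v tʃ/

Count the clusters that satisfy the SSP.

5

(a) 6-1-1 → obeys
(b) 5-3-3 → obeys
(c) 7-3-3-1 → obeys
(d) 3-1-1 → obeys
(e) 3-3-3-2 → obeys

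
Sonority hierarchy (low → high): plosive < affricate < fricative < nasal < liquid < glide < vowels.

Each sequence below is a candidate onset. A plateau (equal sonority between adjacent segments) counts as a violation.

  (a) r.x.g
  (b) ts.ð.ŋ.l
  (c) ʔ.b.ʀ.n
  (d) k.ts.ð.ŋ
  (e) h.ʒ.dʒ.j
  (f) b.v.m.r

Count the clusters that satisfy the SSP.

3

(a) sonority 5-3-1: ill-formed.
(b) sonority 2-3-4-5: well-formed.
(c) sonority 1-1-5-4: ill-formed.
(d) sonority 1-2-3-4: well-formed.
(e) sonority 3-3-2-6: ill-formed.
(f) sonority 1-3-4-5: well-formed.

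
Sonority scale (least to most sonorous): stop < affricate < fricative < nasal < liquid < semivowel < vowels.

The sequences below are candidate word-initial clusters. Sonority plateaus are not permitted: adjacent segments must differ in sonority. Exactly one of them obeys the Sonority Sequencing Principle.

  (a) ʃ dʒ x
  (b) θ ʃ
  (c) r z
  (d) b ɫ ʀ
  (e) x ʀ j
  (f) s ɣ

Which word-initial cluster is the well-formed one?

e

(a) ʃ dʒ x: profile 3-2-3 — violates.
(b) θ ʃ: profile 3-3 — violates.
(c) r z: profile 5-3 — violates.
(d) b ɫ ʀ: profile 1-5-5 — violates.
(e) x ʀ j: profile 3-5-6 — obeys.
(f) s ɣ: profile 3-3 — violates.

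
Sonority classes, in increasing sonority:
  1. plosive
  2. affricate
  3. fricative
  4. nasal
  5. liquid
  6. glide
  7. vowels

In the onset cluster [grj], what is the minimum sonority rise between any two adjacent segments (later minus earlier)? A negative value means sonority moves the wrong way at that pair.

/g/ is a plosive (sonority 1).
/r/ is a liquid (sonority 5).
/j/ is a glide (sonority 6).
/g/→/r/: change +4.
/r/→/j/: change +1.
Minimum = 1.

1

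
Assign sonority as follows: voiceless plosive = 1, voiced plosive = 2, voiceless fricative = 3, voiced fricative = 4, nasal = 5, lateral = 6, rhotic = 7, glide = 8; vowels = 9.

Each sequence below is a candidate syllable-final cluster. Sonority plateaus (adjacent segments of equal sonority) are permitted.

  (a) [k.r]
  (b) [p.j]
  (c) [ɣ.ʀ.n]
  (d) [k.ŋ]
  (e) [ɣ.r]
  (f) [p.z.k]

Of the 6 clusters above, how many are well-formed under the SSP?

0

(a) sonority 1-7: ill-formed.
(b) sonority 1-8: ill-formed.
(c) sonority 4-7-5: ill-formed.
(d) sonority 1-5: ill-formed.
(e) sonority 4-7: ill-formed.
(f) sonority 1-4-1: ill-formed.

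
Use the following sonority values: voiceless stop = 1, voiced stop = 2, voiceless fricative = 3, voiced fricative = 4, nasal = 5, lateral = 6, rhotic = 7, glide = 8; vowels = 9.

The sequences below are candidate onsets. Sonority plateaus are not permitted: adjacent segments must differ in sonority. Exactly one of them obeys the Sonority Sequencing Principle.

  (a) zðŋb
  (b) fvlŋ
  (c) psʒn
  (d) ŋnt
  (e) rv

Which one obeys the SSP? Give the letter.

(a) 4-4-5-2 → violates
(b) 3-4-6-5 → violates
(c) 1-3-4-5 → obeys
(d) 5-5-1 → violates
(e) 7-4 → violates

c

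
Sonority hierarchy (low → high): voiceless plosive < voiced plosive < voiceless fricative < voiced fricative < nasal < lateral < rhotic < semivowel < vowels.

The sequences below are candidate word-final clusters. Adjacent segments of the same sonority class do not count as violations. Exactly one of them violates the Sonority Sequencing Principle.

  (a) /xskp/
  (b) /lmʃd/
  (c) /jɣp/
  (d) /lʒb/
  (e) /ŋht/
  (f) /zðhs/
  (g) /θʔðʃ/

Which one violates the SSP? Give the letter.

(a) 3-3-1-1 → obeys
(b) 6-5-3-2 → obeys
(c) 8-4-1 → obeys
(d) 6-4-2 → obeys
(e) 5-3-1 → obeys
(f) 4-4-3-3 → obeys
(g) 3-1-4-3 → violates

g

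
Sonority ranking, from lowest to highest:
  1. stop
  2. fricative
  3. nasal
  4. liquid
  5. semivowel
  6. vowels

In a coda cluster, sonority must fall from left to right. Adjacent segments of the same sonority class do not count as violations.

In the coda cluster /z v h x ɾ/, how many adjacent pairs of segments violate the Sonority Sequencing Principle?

/z/: fricative = 2.
/v/: fricative = 2.
/h/: fricative = 2.
/x/: fricative = 2.
/ɾ/: liquid = 4.
/z/→/v/: 2→2 (plateau, allowed) — ok.
/v/→/h/: 2→2 (plateau, allowed) — ok.
/h/→/x/: 2→2 (plateau, allowed) — ok.
/x/→/ɾ/: 2→4 (does not fall) — violation.

1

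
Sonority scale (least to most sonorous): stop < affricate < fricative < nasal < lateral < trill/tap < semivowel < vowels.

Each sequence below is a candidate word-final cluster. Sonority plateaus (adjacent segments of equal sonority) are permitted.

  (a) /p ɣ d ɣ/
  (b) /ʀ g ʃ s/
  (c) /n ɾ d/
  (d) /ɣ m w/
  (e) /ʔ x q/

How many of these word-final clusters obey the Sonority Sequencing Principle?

(a) 1-3-1-3 → violates
(b) 6-1-3-3 → violates
(c) 4-6-1 → violates
(d) 3-4-7 → violates
(e) 1-3-1 → violates

0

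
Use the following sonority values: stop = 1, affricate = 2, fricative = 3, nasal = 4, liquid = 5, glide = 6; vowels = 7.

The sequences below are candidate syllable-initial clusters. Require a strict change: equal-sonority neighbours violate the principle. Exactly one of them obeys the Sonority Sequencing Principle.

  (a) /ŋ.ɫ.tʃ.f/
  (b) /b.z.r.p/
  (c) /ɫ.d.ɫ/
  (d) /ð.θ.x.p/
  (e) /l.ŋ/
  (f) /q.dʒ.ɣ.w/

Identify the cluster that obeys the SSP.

f

(a) sonority 4-5-2-3: ill-formed.
(b) sonority 1-3-5-1: ill-formed.
(c) sonority 5-1-5: ill-formed.
(d) sonority 3-3-3-1: ill-formed.
(e) sonority 5-4: ill-formed.
(f) sonority 1-2-3-6: well-formed.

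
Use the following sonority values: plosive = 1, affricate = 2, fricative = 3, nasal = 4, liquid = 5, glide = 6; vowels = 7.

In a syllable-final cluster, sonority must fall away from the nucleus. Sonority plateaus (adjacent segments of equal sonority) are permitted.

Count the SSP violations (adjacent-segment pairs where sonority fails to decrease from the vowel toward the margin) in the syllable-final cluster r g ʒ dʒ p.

1

/r/ is a liquid (sonority 5).
/g/ is a plosive (sonority 1).
/ʒ/ is a fricative (sonority 3).
/dʒ/ is an affricate (sonority 2).
/p/ is a plosive (sonority 1).
/r/→/g/: 5→1 (falls) — ok.
/g/→/ʒ/: 1→3 (does not fall) — violation.
/ʒ/→/dʒ/: 3→2 (falls) — ok.
/dʒ/→/p/: 2→1 (falls) — ok.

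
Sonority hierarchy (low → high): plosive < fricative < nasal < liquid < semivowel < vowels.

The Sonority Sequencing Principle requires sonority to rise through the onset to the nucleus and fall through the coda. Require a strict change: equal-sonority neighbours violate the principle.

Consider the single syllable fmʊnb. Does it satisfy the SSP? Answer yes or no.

Onset: /f/ is a fricative (sonority 2), /m/ is a nasal (sonority 3); then the nucleus /ʊ/ (sonority 6).
Onset profile 2-3-6 — rises to the nucleus.
Coda: /n/ is a nasal (sonority 3), /b/ is a plosive (sonority 1).
Coda profile 6-3-1 — falls from the nucleus.

yes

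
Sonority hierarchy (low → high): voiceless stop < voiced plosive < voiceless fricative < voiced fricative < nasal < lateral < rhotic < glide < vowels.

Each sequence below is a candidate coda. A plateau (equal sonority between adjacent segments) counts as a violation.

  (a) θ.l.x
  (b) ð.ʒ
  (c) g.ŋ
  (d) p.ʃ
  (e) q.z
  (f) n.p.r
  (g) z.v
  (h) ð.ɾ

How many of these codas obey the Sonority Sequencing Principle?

0

(a) 3-6-3 → violates
(b) 4-4 → violates
(c) 2-5 → violates
(d) 1-3 → violates
(e) 1-4 → violates
(f) 5-1-7 → violates
(g) 4-4 → violates
(h) 4-7 → violates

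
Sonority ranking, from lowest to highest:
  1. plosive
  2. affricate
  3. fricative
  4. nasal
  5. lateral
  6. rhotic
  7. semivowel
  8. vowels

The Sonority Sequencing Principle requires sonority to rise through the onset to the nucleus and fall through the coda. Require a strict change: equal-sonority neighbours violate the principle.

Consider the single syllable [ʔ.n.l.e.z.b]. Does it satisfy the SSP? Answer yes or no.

yes

Onset: /ʔ/ is a plosive (sonority 1), /n/ is a nasal (sonority 4), /l/ is a lateral (sonority 5); then the nucleus /e/ (sonority 8).
Onset profile 1-4-5-8 — rises to the nucleus.
Coda: /z/ is a fricative (sonority 3), /b/ is a plosive (sonority 1).
Coda profile 8-3-1 — falls from the nucleus.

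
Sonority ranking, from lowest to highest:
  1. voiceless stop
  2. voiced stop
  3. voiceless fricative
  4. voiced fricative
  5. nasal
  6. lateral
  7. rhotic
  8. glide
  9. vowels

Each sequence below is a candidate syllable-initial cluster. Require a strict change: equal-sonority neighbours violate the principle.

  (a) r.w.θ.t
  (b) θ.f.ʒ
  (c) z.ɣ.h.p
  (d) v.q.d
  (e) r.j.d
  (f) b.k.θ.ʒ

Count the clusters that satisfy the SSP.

0

(a) r.w.θ.t: profile 7-8-3-1 — violates.
(b) θ.f.ʒ: profile 3-3-4 — violates.
(c) z.ɣ.h.p: profile 4-4-3-1 — violates.
(d) v.q.d: profile 4-1-2 — violates.
(e) r.j.d: profile 7-8-2 — violates.
(f) b.k.θ.ʒ: profile 2-1-3-4 — violates.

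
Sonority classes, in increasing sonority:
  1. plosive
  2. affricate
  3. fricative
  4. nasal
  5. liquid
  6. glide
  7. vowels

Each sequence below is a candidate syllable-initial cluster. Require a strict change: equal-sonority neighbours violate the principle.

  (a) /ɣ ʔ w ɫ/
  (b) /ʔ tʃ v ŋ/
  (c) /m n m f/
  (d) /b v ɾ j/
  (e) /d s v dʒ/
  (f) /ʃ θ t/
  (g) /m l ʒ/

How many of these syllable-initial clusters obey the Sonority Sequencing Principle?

2

(a) sonority 3-1-6-5: ill-formed.
(b) sonority 1-2-3-4: well-formed.
(c) sonority 4-4-4-3: ill-formed.
(d) sonority 1-3-5-6: well-formed.
(e) sonority 1-3-3-2: ill-formed.
(f) sonority 3-3-1: ill-formed.
(g) sonority 4-5-3: ill-formed.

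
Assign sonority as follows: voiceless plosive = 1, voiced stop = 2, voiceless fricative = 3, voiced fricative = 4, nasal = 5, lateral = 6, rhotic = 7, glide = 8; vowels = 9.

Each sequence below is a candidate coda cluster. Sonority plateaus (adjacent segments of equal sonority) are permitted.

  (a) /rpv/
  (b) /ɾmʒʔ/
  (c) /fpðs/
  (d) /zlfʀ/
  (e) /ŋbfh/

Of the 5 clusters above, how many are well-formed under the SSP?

(a) 7-1-4 → violates
(b) 7-5-4-1 → obeys
(c) 3-1-4-3 → violates
(d) 4-6-3-7 → violates
(e) 5-2-3-3 → violates

1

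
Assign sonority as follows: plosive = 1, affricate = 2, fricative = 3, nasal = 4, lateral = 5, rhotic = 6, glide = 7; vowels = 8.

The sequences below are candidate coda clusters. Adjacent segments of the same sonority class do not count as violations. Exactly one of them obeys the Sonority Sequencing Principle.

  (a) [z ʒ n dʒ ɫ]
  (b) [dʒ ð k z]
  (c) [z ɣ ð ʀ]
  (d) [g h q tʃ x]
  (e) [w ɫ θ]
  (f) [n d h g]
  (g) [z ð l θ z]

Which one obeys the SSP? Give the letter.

(a) [z ʒ n dʒ ɫ]: profile 3-3-4-2-5 — violates.
(b) [dʒ ð k z]: profile 2-3-1-3 — violates.
(c) [z ɣ ð ʀ]: profile 3-3-3-6 — violates.
(d) [g h q tʃ x]: profile 1-3-1-2-3 — violates.
(e) [w ɫ θ]: profile 7-5-3 — obeys.
(f) [n d h g]: profile 4-1-3-1 — violates.
(g) [z ð l θ z]: profile 3-3-5-3-3 — violates.

e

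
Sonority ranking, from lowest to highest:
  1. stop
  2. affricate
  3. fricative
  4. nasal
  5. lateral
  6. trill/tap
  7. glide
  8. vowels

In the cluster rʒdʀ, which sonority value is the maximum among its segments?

6

/r/ is a trill/tap (sonority 6).
/ʒ/ is a fricative (sonority 3).
/d/ is a stop (sonority 1).
/ʀ/ is a trill/tap (sonority 6).
The maximum is 6.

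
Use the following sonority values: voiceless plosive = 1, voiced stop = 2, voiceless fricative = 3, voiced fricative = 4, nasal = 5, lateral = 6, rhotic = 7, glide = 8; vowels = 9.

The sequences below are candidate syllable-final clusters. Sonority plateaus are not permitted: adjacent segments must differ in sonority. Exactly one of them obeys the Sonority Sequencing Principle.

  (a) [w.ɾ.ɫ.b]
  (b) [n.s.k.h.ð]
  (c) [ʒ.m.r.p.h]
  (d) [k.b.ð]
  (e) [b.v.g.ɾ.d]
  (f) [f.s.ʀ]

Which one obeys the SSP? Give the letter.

a

(a) 8-7-6-2 → obeys
(b) 5-3-1-3-4 → violates
(c) 4-5-7-1-3 → violates
(d) 1-2-4 → violates
(e) 2-4-2-7-2 → violates
(f) 3-3-7 → violates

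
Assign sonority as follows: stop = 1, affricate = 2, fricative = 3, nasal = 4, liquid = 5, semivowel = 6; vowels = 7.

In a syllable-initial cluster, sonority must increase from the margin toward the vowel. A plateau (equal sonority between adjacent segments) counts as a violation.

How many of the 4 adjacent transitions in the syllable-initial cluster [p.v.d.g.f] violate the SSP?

2

/p/ — stop, sonority 1.
/v/ — fricative, sonority 3.
/d/ — stop, sonority 1.
/g/ — stop, sonority 1.
/f/ — fricative, sonority 3.
/p/→/v/: 1→3 (rises) — ok.
/v/→/d/: 3→1 (does not rise) — violation.
/d/→/g/: 1→1 (plateau) — violation.
/g/→/f/: 1→3 (rises) — ok.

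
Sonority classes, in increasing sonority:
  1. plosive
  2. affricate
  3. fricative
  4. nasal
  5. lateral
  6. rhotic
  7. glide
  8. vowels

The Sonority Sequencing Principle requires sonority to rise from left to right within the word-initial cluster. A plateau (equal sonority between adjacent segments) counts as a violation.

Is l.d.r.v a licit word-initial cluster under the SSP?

no

/l/: lateral = 5.
/d/: plosive = 1.
/r/: rhotic = 6.
/v/: fricative = 3.
The profile is 5-1-6-3. Between /l/ (5) and /d/ (1) sonority does not rise, so the cluster violates the SSP.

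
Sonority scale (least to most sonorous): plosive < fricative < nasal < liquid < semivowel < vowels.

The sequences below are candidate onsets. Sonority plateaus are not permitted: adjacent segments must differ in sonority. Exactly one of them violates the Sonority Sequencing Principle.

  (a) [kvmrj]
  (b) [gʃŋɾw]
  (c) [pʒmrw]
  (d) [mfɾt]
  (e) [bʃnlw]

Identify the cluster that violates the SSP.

(a) sonority 1-2-3-4-5: well-formed.
(b) sonority 1-2-3-4-5: well-formed.
(c) sonority 1-2-3-4-5: well-formed.
(d) sonority 3-2-4-1: ill-formed.
(e) sonority 1-2-3-4-5: well-formed.

d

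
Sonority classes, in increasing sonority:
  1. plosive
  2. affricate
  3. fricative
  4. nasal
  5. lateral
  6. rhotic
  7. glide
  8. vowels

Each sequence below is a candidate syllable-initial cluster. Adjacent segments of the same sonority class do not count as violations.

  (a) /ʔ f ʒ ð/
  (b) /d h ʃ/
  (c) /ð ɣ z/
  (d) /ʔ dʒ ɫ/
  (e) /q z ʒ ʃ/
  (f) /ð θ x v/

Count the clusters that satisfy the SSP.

6

(a) sonority 1-3-3-3: well-formed.
(b) sonority 1-3-3: well-formed.
(c) sonority 3-3-3: well-formed.
(d) sonority 1-2-5: well-formed.
(e) sonority 1-3-3-3: well-formed.
(f) sonority 3-3-3-3: well-formed.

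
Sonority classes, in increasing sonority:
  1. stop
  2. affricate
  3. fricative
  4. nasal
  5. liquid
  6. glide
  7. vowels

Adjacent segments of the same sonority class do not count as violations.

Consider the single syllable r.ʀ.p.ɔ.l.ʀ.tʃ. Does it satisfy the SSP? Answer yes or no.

Onset: /r/ is a liquid (sonority 5), /ʀ/ is a liquid (sonority 5), /p/ is a stop (sonority 1); then the nucleus /ɔ/ (sonority 7).
Onset profile 5-5-1-7 — does not rise throughout.
Coda: /l/ is a liquid (sonority 5), /ʀ/ is a liquid (sonority 5), /tʃ/ is an affricate (sonority 2).
Coda profile 7-5-5-2 — falls from the nucleus.

no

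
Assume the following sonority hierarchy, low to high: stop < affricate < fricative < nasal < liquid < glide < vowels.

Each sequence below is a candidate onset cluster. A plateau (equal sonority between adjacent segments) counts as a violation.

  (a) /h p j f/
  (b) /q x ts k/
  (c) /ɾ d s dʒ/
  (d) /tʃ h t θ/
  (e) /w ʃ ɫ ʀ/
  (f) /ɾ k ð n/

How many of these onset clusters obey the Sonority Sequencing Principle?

(a) sonority 3-1-6-3: ill-formed.
(b) sonority 1-3-2-1: ill-formed.
(c) sonority 5-1-3-2: ill-formed.
(d) sonority 2-3-1-3: ill-formed.
(e) sonority 6-3-5-5: ill-formed.
(f) sonority 5-1-3-4: ill-formed.

0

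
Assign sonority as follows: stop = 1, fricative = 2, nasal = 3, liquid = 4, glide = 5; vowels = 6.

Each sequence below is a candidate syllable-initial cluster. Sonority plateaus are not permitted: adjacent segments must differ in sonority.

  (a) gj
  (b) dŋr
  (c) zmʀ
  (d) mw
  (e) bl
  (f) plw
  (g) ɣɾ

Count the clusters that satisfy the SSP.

(a) sonority 1-5: well-formed.
(b) sonority 1-3-4: well-formed.
(c) sonority 2-3-4: well-formed.
(d) sonority 3-5: well-formed.
(e) sonority 1-4: well-formed.
(f) sonority 1-4-5: well-formed.
(g) sonority 2-4: well-formed.

7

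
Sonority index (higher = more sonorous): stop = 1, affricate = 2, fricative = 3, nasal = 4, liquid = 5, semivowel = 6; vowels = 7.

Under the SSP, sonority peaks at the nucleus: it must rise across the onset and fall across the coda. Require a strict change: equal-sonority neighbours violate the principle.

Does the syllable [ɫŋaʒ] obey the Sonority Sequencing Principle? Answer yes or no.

no

Onset: /ɫ/ is a liquid (sonority 5), /ŋ/ is a nasal (sonority 4); then the nucleus /a/ (sonority 7).
Onset profile 5-4-7 — does not strictly rise throughout.
Coda: /ʒ/ is a fricative (sonority 3).
Coda profile 7-3 — falls from the nucleus.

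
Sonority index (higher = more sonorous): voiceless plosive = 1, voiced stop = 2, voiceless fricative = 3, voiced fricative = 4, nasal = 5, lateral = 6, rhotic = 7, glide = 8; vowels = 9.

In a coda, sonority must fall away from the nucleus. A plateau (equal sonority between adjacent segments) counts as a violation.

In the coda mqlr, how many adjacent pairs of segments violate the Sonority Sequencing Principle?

2

/m/ — nasal, sonority 5.
/q/ — voiceless plosive, sonority 1.
/l/ — lateral, sonority 6.
/r/ — rhotic, sonority 7.
/m/→/q/: 5→1 (falls) — ok.
/q/→/l/: 1→6 (does not fall) — violation.
/l/→/r/: 6→7 (does not fall) — violation.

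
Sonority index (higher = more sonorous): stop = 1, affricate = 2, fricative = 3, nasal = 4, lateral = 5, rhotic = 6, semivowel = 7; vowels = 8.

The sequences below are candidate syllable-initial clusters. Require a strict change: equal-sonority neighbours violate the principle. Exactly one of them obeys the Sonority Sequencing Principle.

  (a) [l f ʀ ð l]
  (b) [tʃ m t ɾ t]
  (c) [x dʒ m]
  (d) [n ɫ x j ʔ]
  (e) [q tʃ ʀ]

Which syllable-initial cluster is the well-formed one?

(a) 5-3-6-3-5 → violates
(b) 2-4-1-6-1 → violates
(c) 3-2-4 → violates
(d) 4-5-3-7-1 → violates
(e) 1-2-6 → obeys

e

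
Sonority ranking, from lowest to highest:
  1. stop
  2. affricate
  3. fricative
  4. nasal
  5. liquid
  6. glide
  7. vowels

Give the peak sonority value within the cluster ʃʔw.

/ʃ/ — fricative, sonority 3.
/ʔ/ — stop, sonority 1.
/w/ — glide, sonority 6.
The maximum is 6.

6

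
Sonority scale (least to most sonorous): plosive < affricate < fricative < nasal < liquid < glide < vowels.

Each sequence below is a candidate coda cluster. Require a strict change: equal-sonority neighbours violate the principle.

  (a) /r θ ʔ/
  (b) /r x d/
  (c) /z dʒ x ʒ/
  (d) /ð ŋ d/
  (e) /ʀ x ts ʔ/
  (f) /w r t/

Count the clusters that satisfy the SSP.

4

(a) /r θ ʔ/: profile 5-3-1 — obeys.
(b) /r x d/: profile 5-3-1 — obeys.
(c) /z dʒ x ʒ/: profile 3-2-3-3 — violates.
(d) /ð ŋ d/: profile 3-4-1 — violates.
(e) /ʀ x ts ʔ/: profile 5-3-2-1 — obeys.
(f) /w r t/: profile 6-5-1 — obeys.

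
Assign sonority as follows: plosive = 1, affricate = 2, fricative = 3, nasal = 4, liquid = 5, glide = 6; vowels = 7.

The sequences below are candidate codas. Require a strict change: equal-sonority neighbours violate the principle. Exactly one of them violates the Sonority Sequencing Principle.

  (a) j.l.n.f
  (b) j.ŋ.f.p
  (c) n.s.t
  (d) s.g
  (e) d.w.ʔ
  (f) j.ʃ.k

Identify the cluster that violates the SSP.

(a) sonority 6-5-4-3: well-formed.
(b) sonority 6-4-3-1: well-formed.
(c) sonority 4-3-1: well-formed.
(d) sonority 3-1: well-formed.
(e) sonority 1-6-1: ill-formed.
(f) sonority 6-3-1: well-formed.

e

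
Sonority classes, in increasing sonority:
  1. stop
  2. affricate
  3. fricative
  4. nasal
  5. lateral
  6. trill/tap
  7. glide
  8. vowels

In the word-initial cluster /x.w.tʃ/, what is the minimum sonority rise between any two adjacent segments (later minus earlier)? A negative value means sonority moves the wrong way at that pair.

-5

/x/ is a fricative (sonority 3).
/w/ is a glide (sonority 7).
/tʃ/ is an affricate (sonority 2).
/x/→/w/: change +4.
/w/→/tʃ/: change -5.
Minimum = -5.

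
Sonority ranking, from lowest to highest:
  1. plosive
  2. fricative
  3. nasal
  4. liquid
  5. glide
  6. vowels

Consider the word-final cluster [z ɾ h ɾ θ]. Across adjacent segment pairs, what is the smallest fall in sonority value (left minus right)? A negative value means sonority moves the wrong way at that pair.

/z/ is a fricative (sonority 2).
/ɾ/ is a liquid (sonority 4).
/h/ is a fricative (sonority 2).
/ɾ/ is a liquid (sonority 4).
/θ/ is a fricative (sonority 2).
/z/→/ɾ/: change -2.
/ɾ/→/h/: change +2.
/h/→/ɾ/: change -2.
/ɾ/→/θ/: change +2.
Minimum = -2.

-2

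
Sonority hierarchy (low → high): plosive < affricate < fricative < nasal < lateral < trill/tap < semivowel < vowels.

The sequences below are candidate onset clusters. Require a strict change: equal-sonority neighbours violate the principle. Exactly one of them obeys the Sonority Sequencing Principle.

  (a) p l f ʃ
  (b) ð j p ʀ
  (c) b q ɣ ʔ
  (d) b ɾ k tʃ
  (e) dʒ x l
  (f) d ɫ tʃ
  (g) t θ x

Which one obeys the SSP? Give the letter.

e

(a) p l f ʃ: profile 1-5-3-3 — violates.
(b) ð j p ʀ: profile 3-7-1-6 — violates.
(c) b q ɣ ʔ: profile 1-1-3-1 — violates.
(d) b ɾ k tʃ: profile 1-6-1-2 — violates.
(e) dʒ x l: profile 2-3-5 — obeys.
(f) d ɫ tʃ: profile 1-5-2 — violates.
(g) t θ x: profile 1-3-3 — violates.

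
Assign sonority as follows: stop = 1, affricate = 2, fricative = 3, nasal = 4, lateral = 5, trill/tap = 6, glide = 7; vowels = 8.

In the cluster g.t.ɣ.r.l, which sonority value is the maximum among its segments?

/g/: stop = 1.
/t/: stop = 1.
/ɣ/: fricative = 3.
/r/: trill/tap = 6.
/l/: lateral = 5.
The maximum is 6.

6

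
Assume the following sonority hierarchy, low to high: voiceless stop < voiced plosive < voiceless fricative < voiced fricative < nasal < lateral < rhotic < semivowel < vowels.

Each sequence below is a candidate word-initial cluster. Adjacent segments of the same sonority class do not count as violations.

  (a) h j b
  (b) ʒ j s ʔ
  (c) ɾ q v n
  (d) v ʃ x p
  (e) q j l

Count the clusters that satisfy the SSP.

(a) h j b: profile 3-8-2 — violates.
(b) ʒ j s ʔ: profile 4-8-3-1 — violates.
(c) ɾ q v n: profile 7-1-4-5 — violates.
(d) v ʃ x p: profile 4-3-3-1 — violates.
(e) q j l: profile 1-8-6 — violates.

0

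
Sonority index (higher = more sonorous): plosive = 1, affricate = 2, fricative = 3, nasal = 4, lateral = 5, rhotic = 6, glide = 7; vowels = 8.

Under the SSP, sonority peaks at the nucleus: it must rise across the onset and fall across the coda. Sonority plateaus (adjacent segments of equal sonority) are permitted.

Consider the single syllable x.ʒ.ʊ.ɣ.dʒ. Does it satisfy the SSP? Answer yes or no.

Onset: /x/ is a fricative (sonority 3), /ʒ/ is a fricative (sonority 3); then the nucleus /ʊ/ (sonority 8).
Onset profile 3-3-8 — rises to the nucleus.
Coda: /ɣ/ is a fricative (sonority 3), /dʒ/ is an affricate (sonority 2).
Coda profile 8-3-2 — falls from the nucleus.

yes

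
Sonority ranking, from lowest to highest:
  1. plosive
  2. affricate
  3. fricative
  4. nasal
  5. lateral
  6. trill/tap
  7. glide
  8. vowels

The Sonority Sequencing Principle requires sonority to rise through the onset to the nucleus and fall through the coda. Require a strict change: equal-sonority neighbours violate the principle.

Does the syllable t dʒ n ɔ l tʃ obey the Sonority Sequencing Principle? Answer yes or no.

Onset: /t/ is a plosive (sonority 1), /dʒ/ is an affricate (sonority 2), /n/ is a nasal (sonority 4); then the nucleus /ɔ/ (sonority 8).
Onset profile 1-2-4-8 — rises to the nucleus.
Coda: /l/ is a lateral (sonority 5), /tʃ/ is an affricate (sonority 2).
Coda profile 8-5-2 — falls from the nucleus.

yes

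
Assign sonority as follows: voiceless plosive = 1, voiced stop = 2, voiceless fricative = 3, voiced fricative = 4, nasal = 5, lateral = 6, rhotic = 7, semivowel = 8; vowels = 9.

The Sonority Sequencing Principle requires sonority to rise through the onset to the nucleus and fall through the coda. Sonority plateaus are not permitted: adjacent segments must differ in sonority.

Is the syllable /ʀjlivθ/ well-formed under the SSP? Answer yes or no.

Onset: /ʀ/ is a rhotic (sonority 7), /j/ is a semivowel (sonority 8), /l/ is a lateral (sonority 6); then the nucleus /i/ (sonority 9).
Onset profile 7-8-6-9 — does not strictly rise throughout.
Coda: /v/ is a voiced fricative (sonority 4), /θ/ is a voiceless fricative (sonority 3).
Coda profile 9-4-3 — falls from the nucleus.

no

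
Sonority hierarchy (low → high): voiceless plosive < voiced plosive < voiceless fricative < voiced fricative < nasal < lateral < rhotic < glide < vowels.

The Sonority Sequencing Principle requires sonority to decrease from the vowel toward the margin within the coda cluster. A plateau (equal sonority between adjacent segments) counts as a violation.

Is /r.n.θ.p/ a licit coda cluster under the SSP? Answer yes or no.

yes

/r/: rhotic = 7.
/n/: nasal = 5.
/θ/: voiceless fricative = 3.
/p/: voiceless plosive = 1.
The profile 7-5-3-1 strictly falls, so the coda cluster satisfies the SSP.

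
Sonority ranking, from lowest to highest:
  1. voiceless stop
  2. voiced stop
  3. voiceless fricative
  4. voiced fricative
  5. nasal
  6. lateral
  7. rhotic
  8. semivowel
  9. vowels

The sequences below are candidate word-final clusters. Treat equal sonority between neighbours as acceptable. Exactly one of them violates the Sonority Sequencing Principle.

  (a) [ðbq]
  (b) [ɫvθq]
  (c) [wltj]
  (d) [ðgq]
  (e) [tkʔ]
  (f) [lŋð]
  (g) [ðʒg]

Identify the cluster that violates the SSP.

c

(a) sonority 4-2-1: well-formed.
(b) sonority 6-4-3-1: well-formed.
(c) sonority 8-6-1-8: ill-formed.
(d) sonority 4-2-1: well-formed.
(e) sonority 1-1-1: well-formed.
(f) sonority 6-5-4: well-formed.
(g) sonority 4-4-2: well-formed.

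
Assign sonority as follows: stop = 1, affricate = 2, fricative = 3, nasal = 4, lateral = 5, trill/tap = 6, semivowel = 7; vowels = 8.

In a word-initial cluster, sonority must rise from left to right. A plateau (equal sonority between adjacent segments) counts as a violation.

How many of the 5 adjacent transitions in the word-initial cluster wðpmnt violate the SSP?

/w/: semivowel = 7.
/ð/: fricative = 3.
/p/: stop = 1.
/m/: nasal = 4.
/n/: nasal = 4.
/t/: stop = 1.
/w/→/ð/: 7→3 (does not rise) — violation.
/ð/→/p/: 3→1 (does not rise) — violation.
/p/→/m/: 1→4 (rises) — ok.
/m/→/n/: 4→4 (plateau) — violation.
/n/→/t/: 4→1 (does not rise) — violation.

4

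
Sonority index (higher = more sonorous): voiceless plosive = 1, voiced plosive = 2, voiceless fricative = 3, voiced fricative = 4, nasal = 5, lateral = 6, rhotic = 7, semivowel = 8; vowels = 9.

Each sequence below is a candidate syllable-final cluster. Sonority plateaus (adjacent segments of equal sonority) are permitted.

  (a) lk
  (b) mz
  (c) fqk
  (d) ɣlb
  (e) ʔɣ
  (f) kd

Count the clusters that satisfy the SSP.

3

(a) lk: profile 6-1 — obeys.
(b) mz: profile 5-4 — obeys.
(c) fqk: profile 3-1-1 — obeys.
(d) ɣlb: profile 4-6-2 — violates.
(e) ʔɣ: profile 1-4 — violates.
(f) kd: profile 1-2 — violates.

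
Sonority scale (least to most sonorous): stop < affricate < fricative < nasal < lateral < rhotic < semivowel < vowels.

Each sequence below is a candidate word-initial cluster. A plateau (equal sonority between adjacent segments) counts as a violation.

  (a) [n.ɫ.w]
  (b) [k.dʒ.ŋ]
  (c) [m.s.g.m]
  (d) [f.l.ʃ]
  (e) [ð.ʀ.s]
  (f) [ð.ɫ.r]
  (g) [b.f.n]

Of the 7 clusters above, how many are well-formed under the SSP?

(a) 4-5-7 → obeys
(b) 1-2-4 → obeys
(c) 4-3-1-4 → violates
(d) 3-5-3 → violates
(e) 3-6-3 → violates
(f) 3-5-6 → obeys
(g) 1-3-4 → obeys

4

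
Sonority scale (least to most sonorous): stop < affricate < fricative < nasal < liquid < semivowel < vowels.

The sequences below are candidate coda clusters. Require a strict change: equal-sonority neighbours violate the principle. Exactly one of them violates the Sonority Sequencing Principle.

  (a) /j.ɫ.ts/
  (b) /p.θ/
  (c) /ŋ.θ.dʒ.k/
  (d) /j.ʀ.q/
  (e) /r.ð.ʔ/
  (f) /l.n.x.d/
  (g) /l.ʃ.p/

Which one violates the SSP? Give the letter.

b

(a) 6-5-2 → obeys
(b) 1-3 → violates
(c) 4-3-2-1 → obeys
(d) 6-5-1 → obeys
(e) 5-3-1 → obeys
(f) 5-4-3-1 → obeys
(g) 5-3-1 → obeys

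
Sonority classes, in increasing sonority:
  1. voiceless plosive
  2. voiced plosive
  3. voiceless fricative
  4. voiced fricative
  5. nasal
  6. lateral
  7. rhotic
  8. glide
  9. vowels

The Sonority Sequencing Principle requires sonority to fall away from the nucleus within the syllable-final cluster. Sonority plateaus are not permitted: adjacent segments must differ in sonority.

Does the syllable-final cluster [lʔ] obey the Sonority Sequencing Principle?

/l/: lateral = 6.
/ʔ/: voiceless plosive = 1.
The profile 6-1 strictly falls, so the syllable-final cluster satisfies the SSP.

yes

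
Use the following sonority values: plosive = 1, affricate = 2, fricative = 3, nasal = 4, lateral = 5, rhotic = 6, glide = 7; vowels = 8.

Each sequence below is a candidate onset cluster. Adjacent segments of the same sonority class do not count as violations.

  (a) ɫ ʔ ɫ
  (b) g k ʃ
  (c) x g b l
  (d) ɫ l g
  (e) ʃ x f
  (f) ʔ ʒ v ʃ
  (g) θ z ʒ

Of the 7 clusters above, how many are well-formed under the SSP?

(a) ɫ ʔ ɫ: profile 5-1-5 — violates.
(b) g k ʃ: profile 1-1-3 — obeys.
(c) x g b l: profile 3-1-1-5 — violates.
(d) ɫ l g: profile 5-5-1 — violates.
(e) ʃ x f: profile 3-3-3 — obeys.
(f) ʔ ʒ v ʃ: profile 1-3-3-3 — obeys.
(g) θ z ʒ: profile 3-3-3 — obeys.

4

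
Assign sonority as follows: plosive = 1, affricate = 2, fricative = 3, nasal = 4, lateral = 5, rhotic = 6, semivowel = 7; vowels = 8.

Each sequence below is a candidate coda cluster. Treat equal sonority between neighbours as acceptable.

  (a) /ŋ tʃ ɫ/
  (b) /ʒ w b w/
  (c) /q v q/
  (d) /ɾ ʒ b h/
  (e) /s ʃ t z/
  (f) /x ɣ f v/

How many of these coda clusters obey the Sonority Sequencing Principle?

(a) sonority 4-2-5: ill-formed.
(b) sonority 3-7-1-7: ill-formed.
(c) sonority 1-3-1: ill-formed.
(d) sonority 6-3-1-3: ill-formed.
(e) sonority 3-3-1-3: ill-formed.
(f) sonority 3-3-3-3: well-formed.

1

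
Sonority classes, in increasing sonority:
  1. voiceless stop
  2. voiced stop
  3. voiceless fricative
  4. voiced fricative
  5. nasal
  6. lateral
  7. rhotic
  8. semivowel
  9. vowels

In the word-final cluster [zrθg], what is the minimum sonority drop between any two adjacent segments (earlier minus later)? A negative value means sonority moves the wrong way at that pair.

/z/: voiced fricative = 4.
/r/: rhotic = 7.
/θ/: voiceless fricative = 3.
/g/: voiced stop = 2.
/z/→/r/: change -3.
/r/→/θ/: change +4.
/θ/→/g/: change +1.
Minimum = -3.

-3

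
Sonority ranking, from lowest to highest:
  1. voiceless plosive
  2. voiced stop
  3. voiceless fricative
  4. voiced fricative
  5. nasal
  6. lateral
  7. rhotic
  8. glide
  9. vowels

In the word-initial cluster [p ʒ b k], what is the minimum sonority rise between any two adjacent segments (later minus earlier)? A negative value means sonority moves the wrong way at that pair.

/p/: voiceless plosive = 1.
/ʒ/: voiced fricative = 4.
/b/: voiced stop = 2.
/k/: voiceless plosive = 1.
/p/→/ʒ/: change +3.
/ʒ/→/b/: change -2.
/b/→/k/: change -1.
Minimum = -2.

-2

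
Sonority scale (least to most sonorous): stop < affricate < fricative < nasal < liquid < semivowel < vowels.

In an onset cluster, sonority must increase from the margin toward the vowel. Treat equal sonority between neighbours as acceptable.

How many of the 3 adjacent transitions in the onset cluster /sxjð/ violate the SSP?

/s/: fricative = 3.
/x/: fricative = 3.
/j/: semivowel = 6.
/ð/: fricative = 3.
/s/→/x/: 3→3 (plateau, allowed) — ok.
/x/→/j/: 3→6 (rises) — ok.
/j/→/ð/: 6→3 (does not rise) — violation.

1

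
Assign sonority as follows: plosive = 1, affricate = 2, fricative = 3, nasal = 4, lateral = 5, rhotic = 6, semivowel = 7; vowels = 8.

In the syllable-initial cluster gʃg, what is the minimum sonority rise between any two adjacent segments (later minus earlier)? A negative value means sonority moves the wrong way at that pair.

/g/ — plosive, sonority 1.
/ʃ/ — fricative, sonority 3.
/g/ — plosive, sonority 1.
/g/→/ʃ/: change +2.
/ʃ/→/g/: change -2.
Minimum = -2.

-2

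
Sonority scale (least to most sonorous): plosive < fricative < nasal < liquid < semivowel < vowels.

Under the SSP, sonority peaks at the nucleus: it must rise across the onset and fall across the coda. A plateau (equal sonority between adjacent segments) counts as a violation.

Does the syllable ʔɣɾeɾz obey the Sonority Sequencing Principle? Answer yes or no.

Onset: /ʔ/ is a plosive (sonority 1), /ɣ/ is a fricative (sonority 2), /ɾ/ is a liquid (sonority 4); then the nucleus /e/ (sonority 6).
Onset profile 1-2-4-6 — rises to the nucleus.
Coda: /ɾ/ is a liquid (sonority 4), /z/ is a fricative (sonority 2).
Coda profile 6-4-2 — falls from the nucleus.

yes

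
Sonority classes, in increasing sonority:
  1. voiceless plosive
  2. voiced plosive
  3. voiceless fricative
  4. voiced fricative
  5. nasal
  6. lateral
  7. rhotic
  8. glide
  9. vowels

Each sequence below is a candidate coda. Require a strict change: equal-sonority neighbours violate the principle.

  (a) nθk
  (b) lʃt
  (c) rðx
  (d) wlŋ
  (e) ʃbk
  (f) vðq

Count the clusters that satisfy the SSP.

(a) nθk: profile 5-3-1 — obeys.
(b) lʃt: profile 6-3-1 — obeys.
(c) rðx: profile 7-4-3 — obeys.
(d) wlŋ: profile 8-6-5 — obeys.
(e) ʃbk: profile 3-2-1 — obeys.
(f) vðq: profile 4-4-1 — violates.

5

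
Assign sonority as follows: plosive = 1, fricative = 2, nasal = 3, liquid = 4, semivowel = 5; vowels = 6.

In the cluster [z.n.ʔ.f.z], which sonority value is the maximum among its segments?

/z/: fricative = 2.
/n/: nasal = 3.
/ʔ/: plosive = 1.
/f/: fricative = 2.
/z/: fricative = 2.
The maximum is 3.

3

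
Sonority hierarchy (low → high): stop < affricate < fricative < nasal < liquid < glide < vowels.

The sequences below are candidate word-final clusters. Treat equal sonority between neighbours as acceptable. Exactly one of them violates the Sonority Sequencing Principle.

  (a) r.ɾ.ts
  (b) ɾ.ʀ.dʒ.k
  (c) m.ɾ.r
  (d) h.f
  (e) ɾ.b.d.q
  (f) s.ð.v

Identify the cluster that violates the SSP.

c

(a) 5-5-2 → obeys
(b) 5-5-2-1 → obeys
(c) 4-5-5 → violates
(d) 3-3 → obeys
(e) 5-1-1-1 → obeys
(f) 3-3-3 → obeys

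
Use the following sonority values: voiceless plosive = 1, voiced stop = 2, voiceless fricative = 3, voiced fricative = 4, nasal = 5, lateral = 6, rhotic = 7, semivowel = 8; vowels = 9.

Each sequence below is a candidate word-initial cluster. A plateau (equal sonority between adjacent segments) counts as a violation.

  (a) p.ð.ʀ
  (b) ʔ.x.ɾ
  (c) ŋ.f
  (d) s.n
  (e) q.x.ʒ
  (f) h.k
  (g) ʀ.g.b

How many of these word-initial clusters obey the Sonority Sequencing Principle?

4

(a) p.ð.ʀ: profile 1-4-7 — obeys.
(b) ʔ.x.ɾ: profile 1-3-7 — obeys.
(c) ŋ.f: profile 5-3 — violates.
(d) s.n: profile 3-5 — obeys.
(e) q.x.ʒ: profile 1-3-4 — obeys.
(f) h.k: profile 3-1 — violates.
(g) ʀ.g.b: profile 7-2-2 — violates.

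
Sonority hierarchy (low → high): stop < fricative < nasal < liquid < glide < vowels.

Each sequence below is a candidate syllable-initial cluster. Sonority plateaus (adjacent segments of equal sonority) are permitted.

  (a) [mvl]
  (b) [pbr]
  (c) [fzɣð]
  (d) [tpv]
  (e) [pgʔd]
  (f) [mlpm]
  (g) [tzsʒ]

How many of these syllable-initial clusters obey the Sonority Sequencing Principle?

(a) 3-2-4 → violates
(b) 1-1-4 → obeys
(c) 2-2-2-2 → obeys
(d) 1-1-2 → obeys
(e) 1-1-1-1 → obeys
(f) 3-4-1-3 → violates
(g) 1-2-2-2 → obeys

5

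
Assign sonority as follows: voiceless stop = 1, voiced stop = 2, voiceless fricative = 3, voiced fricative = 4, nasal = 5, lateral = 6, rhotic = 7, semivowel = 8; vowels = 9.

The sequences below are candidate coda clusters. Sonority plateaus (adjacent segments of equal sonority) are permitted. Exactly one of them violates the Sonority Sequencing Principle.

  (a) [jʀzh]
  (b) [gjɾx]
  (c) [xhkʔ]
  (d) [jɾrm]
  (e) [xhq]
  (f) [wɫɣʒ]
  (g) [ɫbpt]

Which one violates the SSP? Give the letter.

b

(a) 8-7-4-3 → obeys
(b) 2-8-7-3 → violates
(c) 3-3-1-1 → obeys
(d) 8-7-7-5 → obeys
(e) 3-3-1 → obeys
(f) 8-6-4-4 → obeys
(g) 6-2-1-1 → obeys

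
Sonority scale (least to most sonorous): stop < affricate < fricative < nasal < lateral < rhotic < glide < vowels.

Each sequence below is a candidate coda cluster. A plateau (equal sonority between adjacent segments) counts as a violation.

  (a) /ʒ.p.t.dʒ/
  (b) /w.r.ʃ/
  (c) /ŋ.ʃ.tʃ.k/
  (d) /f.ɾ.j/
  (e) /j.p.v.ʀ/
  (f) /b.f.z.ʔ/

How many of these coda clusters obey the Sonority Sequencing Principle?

(a) 3-1-1-2 → violates
(b) 7-6-3 → obeys
(c) 4-3-2-1 → obeys
(d) 3-6-7 → violates
(e) 7-1-3-6 → violates
(f) 1-3-3-1 → violates

2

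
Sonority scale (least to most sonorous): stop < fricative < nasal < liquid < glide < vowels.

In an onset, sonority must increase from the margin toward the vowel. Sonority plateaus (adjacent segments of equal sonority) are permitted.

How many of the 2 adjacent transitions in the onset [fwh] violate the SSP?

/f/ — fricative, sonority 2.
/w/ — glide, sonority 5.
/h/ — fricative, sonority 2.
/f/→/w/: 2→5 (rises) — ok.
/w/→/h/: 5→2 (does not rise) — violation.

1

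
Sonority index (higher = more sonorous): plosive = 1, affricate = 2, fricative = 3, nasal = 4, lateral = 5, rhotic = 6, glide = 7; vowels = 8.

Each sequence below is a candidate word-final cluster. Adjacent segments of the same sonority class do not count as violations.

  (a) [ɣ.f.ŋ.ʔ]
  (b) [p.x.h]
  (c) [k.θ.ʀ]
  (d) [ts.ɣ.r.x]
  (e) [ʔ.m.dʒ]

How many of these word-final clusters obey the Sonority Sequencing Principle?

(a) 3-3-4-1 → violates
(b) 1-3-3 → violates
(c) 1-3-6 → violates
(d) 2-3-6-3 → violates
(e) 1-4-2 → violates

0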